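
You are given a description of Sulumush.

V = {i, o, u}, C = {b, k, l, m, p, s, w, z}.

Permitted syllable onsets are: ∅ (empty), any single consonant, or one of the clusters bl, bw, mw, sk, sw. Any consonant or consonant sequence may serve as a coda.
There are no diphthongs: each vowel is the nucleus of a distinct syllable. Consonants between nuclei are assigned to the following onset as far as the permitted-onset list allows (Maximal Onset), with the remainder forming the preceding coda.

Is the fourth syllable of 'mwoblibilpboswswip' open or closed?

The vowels are o, i, i, o, i — 5 nuclei, so 5 syllables.
V1 /o/ – V2 /i/: cluster /bl/ — /bl/ is itself a permitted onset, so the whole cluster goes right; preceding coda = ∅.
V2 /i/ – V3 /i/: /b/ is a single consonant, so it becomes the next onset.
V3 /i/ – V4 /o/: /lpb/ — longest licit onset from the right is /b/, leaving /lp/ as coda.
V4 /o/ – V5 /i/: /swsw/ — longest licit onset from the right is /sw/, leaving /sw/ as coda.
Result: mwo.bli.bilp.bosw.swip.
Syllable 4 is /bosw/ with coda /sw/, so it is closed.

closed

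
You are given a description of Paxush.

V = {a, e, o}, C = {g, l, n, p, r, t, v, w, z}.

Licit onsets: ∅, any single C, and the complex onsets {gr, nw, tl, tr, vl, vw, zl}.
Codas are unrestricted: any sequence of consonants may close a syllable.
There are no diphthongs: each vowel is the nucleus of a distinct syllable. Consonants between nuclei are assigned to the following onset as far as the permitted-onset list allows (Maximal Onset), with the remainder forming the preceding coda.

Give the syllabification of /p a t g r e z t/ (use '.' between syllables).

pat.grezt

Vowels present: a, e; each is a nucleus, giving 2 syllables.
V1 /a/ – V2 /e/: /tgr/ — longest licit onset from the right is /gr/, leaving /t/ as coda.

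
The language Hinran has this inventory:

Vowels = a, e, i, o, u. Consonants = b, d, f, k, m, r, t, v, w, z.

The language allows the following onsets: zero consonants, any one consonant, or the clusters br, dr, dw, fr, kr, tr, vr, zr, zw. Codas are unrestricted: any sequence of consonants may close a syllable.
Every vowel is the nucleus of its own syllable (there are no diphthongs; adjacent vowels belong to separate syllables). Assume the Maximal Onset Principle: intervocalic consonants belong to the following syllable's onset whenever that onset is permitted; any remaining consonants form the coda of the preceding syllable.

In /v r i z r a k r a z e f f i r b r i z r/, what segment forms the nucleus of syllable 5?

Nuclei (vowels): i, a, a, e, i, i → 6 syllables.
The fifth nucleus (vowel 5 from the left) is /i/.

i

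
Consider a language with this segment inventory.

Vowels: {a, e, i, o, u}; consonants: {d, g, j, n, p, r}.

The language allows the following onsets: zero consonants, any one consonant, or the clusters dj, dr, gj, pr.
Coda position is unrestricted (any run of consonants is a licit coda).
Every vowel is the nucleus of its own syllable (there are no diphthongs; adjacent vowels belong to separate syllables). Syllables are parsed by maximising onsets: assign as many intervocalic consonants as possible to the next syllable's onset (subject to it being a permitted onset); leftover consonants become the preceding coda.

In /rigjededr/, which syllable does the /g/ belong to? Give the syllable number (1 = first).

The vowels are i, e, e — 3 nuclei, so 3 syllables.
σ1/σ2 boundary: cluster /gj/ — /gj/ is itself a permitted onset, so the whole cluster goes right; preceding coda = ∅.
σ2/σ3 boundary: just /d/ — single C goes to the following onset.
Putting it together: ri.gje.dedr.
The /g/ is in the onset of syllable 2 (/gje/).

2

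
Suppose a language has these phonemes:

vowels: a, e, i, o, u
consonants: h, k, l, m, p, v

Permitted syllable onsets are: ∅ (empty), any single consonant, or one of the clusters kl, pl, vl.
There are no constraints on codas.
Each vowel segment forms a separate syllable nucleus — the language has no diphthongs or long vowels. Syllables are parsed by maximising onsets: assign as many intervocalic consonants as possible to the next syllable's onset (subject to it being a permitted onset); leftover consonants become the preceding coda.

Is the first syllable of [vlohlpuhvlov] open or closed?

The vowels are o, u, o — 3 nuclei, so 3 syllables.
V1 /o/ – V2 /u/: /hlp/ splits as /hl/ + /p/ (/p/ is the longest suffix that is a licit onset).
V2 /u/ – V3 /o/: /hvl/; trying suffixes from longest down, /vl/ is the first permitted one, so coda /h/ | onset /vl/.
So the parse is vlohl.puh.vlov.
Syllable 1 is /vlohl/ with coda /hl/, so it is closed.

closed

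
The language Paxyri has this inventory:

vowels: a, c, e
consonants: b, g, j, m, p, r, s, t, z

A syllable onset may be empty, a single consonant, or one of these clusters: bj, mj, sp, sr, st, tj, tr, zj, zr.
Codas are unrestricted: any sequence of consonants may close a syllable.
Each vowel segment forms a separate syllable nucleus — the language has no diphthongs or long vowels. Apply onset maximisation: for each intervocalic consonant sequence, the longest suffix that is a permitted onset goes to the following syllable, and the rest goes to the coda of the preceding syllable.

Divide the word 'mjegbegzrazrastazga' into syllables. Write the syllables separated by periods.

The vowels are e, e, a, a, a, a — 6 nuclei, so 6 syllables.
Between /e/ (V1) and /e/ (V2): cluster /gb/ — the longest permitted-onset suffix is /b/; onset = /b/, preceding coda = /g/.
Between /e/ (V2) and /a/ (V3): cluster /gzr/ — the longest permitted-onset suffix is /zr/; onset = /zr/, preceding coda = /g/.
Between /a/ (V3) and /a/ (V4): /zr/ — entire cluster is a permitted onset → onset /zr/, coda ∅.
Between /a/ (V4) and /a/ (V5): cluster /st/ — /st/ is itself a permitted onset, so the whole cluster goes right; preceding coda = ∅.
Between /a/ (V5) and /a/ (V6): /zg/; trying suffixes from longest down, /g/ is the first permitted one, so coda /z/ | onset /g/.

mjeg.beg.zra.zra.staz.ga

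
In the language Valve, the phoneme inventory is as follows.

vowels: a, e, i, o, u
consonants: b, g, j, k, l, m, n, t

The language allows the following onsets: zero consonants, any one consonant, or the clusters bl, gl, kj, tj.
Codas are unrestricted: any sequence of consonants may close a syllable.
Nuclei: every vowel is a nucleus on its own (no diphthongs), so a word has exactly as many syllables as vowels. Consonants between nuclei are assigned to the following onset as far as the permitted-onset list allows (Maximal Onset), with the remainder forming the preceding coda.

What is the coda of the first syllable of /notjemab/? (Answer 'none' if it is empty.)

The vowels are o, e, a — 3 nuclei, so 3 syllables.
Between /o/ (V1) and /e/ (V2): cluster /tj/ — /tj/ is itself a permitted onset, so the whole cluster goes right; preceding coda = ∅.
Between /e/ (V2) and /a/ (V3): /m/ → onset of the next syllable (single consonants are always licit onsets).
Putting it together: no.tje.mab.
Syllable 1 is /no/: onset /n/, nucleus /o/, coda ∅.

none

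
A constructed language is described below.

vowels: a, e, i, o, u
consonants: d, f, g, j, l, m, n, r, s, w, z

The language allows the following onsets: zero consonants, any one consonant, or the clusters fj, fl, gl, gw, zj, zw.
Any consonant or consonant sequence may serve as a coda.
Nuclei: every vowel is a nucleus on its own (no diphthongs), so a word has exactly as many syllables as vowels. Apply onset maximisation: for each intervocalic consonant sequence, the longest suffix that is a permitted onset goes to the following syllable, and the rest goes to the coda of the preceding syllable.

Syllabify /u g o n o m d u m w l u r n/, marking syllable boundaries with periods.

Vowels present: u, o, o, u, u; each is a nucleus, giving 5 syllables.
V1 /u/ – V2 /o/: just /g/ — single C goes to the following onset.
V2 /o/ – V3 /o/: /n/ → onset of the next syllable (single consonants are always licit onsets).
V3 /o/ – V4 /u/: cluster /md/ — the longest permitted-onset suffix is /d/; onset = /d/, preceding coda = /m/.
V4 /u/ – V5 /u/: cluster /mwl/ — the longest permitted-onset suffix is /l/; onset = /l/, preceding coda = /mw/.

u.go.nom.dumw.lurn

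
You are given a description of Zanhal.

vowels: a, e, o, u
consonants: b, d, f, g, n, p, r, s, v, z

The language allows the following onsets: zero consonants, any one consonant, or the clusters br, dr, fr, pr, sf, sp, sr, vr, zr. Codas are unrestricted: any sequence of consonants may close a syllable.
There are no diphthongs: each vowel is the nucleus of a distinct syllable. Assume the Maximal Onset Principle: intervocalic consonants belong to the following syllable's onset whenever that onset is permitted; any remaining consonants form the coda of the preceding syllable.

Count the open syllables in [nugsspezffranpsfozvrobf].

The vowels are u, e, a, o, o — 5 nuclei, so 5 syllables.
V1 /u/ – V2 /e/: /gssp/ — longest licit onset from the right is /sp/, leaving /gs/ as coda.
V2 /e/ – V3 /a/: /zffr/ — longest licit onset from the right is /fr/, leaving /zf/ as coda.
V3 /a/ – V4 /o/: /npsf/ — longest licit onset from the right is /sf/, leaving /np/ as coda.
V4 /o/ – V5 /o/: cluster /zvr/ — the longest permitted-onset suffix is /vr/; onset = /vr/, preceding coda = /z/.
Syllabification: nugs.spezf.franp.sfoz.vrobf.
Classifying each syllable: /nugs/ (closed), /spezf/ (closed), /franp/ (closed), /sfoz/ (closed), /vrobf/ (closed).
Open syllables: 0.

0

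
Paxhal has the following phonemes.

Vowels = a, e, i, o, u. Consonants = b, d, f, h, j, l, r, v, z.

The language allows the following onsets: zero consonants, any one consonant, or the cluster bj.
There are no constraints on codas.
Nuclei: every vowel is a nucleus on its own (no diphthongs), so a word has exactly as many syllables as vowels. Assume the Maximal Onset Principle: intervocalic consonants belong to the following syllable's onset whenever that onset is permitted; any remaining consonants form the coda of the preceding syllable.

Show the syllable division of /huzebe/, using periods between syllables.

Vowels present: u, e, e; each is a nucleus, giving 3 syllables.
V1 /u/ – V2 /e/: just /z/ — single C goes to the following onset.
V2 /e/ – V3 /e/: /b/ → onset of the next syllable (single consonants are always licit onsets).

hu.ze.be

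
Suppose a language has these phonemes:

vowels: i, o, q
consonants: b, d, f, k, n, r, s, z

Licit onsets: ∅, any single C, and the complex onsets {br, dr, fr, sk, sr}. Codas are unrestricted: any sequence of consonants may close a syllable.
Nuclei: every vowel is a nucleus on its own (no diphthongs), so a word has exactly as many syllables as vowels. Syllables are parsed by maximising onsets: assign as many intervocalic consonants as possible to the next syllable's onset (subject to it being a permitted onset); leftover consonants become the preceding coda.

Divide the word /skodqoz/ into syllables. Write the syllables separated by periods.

sko.dq.oz

Nuclei (vowels): o, q, o → 3 syllables.
Between /o/ (V1) and /q/ (V2): /d/ → onset of the next syllable (single consonants are always licit onsets).
Between /q/ (V2) and /o/ (V3): nothing intervenes; syllable break is V.V.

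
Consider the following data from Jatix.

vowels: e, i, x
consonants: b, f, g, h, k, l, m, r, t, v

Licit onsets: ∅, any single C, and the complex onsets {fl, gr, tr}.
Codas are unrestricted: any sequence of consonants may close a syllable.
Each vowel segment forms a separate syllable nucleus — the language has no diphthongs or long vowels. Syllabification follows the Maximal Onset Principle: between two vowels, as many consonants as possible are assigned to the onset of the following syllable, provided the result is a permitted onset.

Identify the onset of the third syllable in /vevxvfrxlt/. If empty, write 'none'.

r

Nuclei (vowels): e, x, x → 3 syllables.
V1 /e/ – V2 /x/: just /v/ — single C goes to the following onset.
V2 /x/ – V3 /x/: cluster /vfr/ — the longest permitted-onset suffix is /r/; onset = /r/, preceding coda = /vf/.
Putting it together: ve.vxvf.rxlt.
Syllable 3 is /rxlt/: onset /r/, nucleus /x/, coda /lt/.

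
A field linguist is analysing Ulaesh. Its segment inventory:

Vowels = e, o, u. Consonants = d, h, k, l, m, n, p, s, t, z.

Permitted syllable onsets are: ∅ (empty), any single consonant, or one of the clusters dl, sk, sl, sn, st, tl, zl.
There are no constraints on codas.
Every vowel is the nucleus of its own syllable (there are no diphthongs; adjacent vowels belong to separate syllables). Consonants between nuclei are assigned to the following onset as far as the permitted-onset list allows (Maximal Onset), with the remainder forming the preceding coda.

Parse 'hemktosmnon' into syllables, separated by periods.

Vowels present: e, o, o; each is a nucleus, giving 3 syllables.
/e…o/ gap (V1→V2): /mkt/ splits as /mk/ + /t/ (/t/ is the longest suffix that is a licit onset).
/o…o/ gap (V2→V3): cluster /smn/ — the longest permitted-onset suffix is /n/; onset = /n/, preceding coda = /sm/.

hemk.tosm.non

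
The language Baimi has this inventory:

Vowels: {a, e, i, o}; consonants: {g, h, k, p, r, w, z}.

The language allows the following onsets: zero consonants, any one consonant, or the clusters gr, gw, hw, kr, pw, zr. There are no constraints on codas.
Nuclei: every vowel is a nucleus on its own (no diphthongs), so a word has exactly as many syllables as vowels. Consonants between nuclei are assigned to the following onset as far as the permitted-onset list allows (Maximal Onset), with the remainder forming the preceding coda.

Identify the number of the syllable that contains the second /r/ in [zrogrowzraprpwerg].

Nuclei (vowels): o, o, a, e → 4 syllables.
σ1/σ2 boundary: /gr/ is a licit onset in full, so it all attaches to the next syllable.
σ2/σ3 boundary: /wzr/ splits as /w/ + /zr/ (/zr/ is the longest suffix that is a licit onset).
σ3/σ4 boundary: /prpw/ — longest licit onset from the right is /pw/, leaving /pr/ as coda.
So the parse is zro.grow.zrapr.pwerg.
The second /r/ is in the onset of syllable 2 (/grow/).

2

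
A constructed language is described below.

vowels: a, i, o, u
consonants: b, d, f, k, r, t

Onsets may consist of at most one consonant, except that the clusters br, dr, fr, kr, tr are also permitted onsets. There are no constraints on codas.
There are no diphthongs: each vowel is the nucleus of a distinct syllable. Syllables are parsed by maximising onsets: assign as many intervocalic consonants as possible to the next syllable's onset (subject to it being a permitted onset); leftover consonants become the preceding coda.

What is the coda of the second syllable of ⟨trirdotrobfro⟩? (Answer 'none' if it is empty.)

Vowels present: i, o, o, o; each is a nucleus, giving 4 syllables.
/i…o/ gap (V1→V2): cluster /rd/ — the longest permitted-onset suffix is /d/; onset = /d/, preceding coda = /r/.
/o…o/ gap (V2→V3): /tr/ — entire cluster is a permitted onset → onset /tr/, coda ∅.
/o…o/ gap (V3→V4): /bfr/ — longest licit onset from the right is /fr/, leaving /b/ as coda.
Putting it together: trir.do.trob.fro.
Syllable 2 is /do/: onset /d/, nucleus /o/, coda ∅.

none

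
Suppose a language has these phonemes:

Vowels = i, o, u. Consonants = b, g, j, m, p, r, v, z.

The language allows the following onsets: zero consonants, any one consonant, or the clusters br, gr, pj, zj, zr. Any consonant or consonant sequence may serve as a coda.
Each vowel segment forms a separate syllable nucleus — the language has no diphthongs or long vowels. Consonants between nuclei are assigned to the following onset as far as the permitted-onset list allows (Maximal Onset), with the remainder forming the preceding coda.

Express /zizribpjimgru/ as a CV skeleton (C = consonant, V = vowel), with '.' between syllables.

The vowels are i, i, i, u — 4 nuclei, so 4 syllables.
V1 /i/ – V2 /i/: cluster /zr/ — /zr/ is itself a permitted onset, so the whole cluster goes right; preceding coda = ∅.
V2 /i/ – V3 /i/: /bpj/ — longest licit onset from the right is /pj/, leaving /b/ as coda.
V3 /i/ – V4 /u/: /mgr/; trying suffixes from longest down, /gr/ is the first permitted one, so coda /m/ | onset /gr/.
Syllabification: zi.zrib.pjim.gru.
Mapping each syllable to C/V: /zi/ → CV, /zrib/ → CCVC, /pjim/ → CCVC, /gru/ → CCV.

CV.CCVC.CCVC.CCV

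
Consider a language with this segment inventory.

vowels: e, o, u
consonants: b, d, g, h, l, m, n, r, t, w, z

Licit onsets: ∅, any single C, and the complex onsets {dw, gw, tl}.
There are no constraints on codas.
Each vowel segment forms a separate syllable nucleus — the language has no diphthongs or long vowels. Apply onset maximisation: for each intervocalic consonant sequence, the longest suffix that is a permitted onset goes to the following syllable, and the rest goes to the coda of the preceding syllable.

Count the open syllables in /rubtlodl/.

0

The vowels are u, o — 2 nuclei, so 2 syllables.
Between /u/ (V1) and /o/ (V2): /btl/ splits as /b/ + /tl/ (/tl/ is the longest suffix that is a licit onset).
Syllabification: rub.tlodl.
Classifying each syllable: /rub/ (closed), /tlodl/ (closed).
Open syllables: 0.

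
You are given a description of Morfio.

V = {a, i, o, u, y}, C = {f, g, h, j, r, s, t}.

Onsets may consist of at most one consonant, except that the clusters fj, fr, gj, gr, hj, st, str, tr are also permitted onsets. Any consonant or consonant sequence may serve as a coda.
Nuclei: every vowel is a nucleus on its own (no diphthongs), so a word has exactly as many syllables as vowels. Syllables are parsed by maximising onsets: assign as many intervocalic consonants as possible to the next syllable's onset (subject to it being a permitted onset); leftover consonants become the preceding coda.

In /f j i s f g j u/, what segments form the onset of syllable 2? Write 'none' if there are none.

gj

The vowels are i, u — 2 nuclei, so 2 syllables.
V1 /i/ – V2 /u/: /sfgj/; trying suffixes from longest down, /gj/ is the first permitted one, so coda /sf/ | onset /gj/.
Putting it together: fjisf.gju.
Syllable 2 is /gju/: onset /gj/, nucleus /u/, coda ∅.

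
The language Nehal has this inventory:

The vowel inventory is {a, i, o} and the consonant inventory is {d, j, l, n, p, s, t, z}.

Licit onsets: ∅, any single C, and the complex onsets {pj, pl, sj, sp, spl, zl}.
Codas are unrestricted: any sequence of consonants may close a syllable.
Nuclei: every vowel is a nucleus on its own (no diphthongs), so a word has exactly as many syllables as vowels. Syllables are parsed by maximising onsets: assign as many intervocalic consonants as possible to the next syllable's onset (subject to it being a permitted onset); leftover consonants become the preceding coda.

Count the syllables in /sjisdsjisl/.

2

Nuclei (vowels): i, i → 2 syllables.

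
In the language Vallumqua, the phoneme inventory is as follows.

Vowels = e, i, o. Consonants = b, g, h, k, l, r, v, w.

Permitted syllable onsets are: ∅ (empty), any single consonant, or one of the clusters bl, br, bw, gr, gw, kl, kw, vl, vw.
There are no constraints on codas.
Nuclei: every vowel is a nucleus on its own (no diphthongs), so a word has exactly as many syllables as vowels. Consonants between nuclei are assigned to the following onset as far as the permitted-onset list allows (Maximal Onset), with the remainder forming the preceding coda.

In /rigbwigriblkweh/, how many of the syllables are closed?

Nuclei (vowels): i, i, i, e → 4 syllables.
/i…i/ gap (V1→V2): /gbw/ — longest licit onset from the right is /bw/, leaving /g/ as coda.
/i…i/ gap (V2→V3): /gr/ is a licit onset in full, so it all attaches to the next syllable.
/i…e/ gap (V3→V4): /blkw/ — longest licit onset from the right is /kw/, leaving /bl/ as coda.
So the parse is rig.bwi.gribl.kweh.
Classifying each syllable: /rig/ (closed), /bwi/ (open), /gribl/ (closed), /kweh/ (closed).
Closed syllables: 3.

3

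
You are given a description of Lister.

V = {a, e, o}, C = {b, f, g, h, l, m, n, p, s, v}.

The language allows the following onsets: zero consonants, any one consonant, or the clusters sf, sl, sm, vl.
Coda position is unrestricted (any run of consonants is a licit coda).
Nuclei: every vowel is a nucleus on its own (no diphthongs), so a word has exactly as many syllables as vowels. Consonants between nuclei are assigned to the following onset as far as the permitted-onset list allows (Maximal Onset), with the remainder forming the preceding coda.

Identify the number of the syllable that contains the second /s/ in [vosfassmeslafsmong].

Vowels present: o, a, e, a, o; each is a nucleus, giving 5 syllables.
V1 /o/ – V2 /a/: cluster /sf/ — /sf/ is itself a permitted onset, so the whole cluster goes right; preceding coda = ∅.
V2 /a/ – V3 /e/: /ssm/ — longest licit onset from the right is /sm/, leaving /s/ as coda.
V3 /e/ – V4 /a/: /sl/ — entire cluster is a permitted onset → onset /sl/, coda ∅.
V4 /a/ – V5 /o/: /fsm/ — longest licit onset from the right is /sm/, leaving /f/ as coda.
Putting it together: vo.sfas.sme.slaf.smong.
The second /s/ is in the coda of syllable 2 (/sfas/).

2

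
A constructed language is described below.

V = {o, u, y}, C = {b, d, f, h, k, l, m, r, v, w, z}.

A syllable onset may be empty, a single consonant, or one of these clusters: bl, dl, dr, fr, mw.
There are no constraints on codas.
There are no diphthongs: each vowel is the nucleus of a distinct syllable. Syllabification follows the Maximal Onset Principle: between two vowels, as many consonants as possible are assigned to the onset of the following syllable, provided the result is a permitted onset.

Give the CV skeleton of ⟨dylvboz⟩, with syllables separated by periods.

The vowels are y, o — 2 nuclei, so 2 syllables.
/y…o/ gap (V1→V2): /lvb/; trying suffixes from longest down, /b/ is the first permitted one, so coda /lv/ | onset /b/.
Syllabification: dylv.boz.
Mapping each syllable to C/V: /dylv/ → CVCC, /boz/ → CVC.

CVCC.CVC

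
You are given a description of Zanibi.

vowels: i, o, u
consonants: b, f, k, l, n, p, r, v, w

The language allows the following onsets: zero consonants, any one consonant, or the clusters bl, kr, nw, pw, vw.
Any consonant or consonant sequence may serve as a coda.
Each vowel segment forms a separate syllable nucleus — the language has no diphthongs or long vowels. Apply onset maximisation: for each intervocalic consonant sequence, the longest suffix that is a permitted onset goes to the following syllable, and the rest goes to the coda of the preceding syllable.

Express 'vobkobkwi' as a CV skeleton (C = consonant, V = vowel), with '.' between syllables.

Vowels present: o, o, i; each is a nucleus, giving 3 syllables.
/o…o/ gap (V1→V2): /bk/ splits as /b/ + /k/ (/k/ is the longest suffix that is a licit onset).
/o…i/ gap (V2→V3): /bkw/ splits as /bk/ + /w/ (/w/ is the longest suffix that is a licit onset).
Syllabification: vob.kobk.wi.
Mapping each syllable to C/V: /vob/ → CVC, /kobk/ → CVCC, /wi/ → CV.

CVC.CVCC.CV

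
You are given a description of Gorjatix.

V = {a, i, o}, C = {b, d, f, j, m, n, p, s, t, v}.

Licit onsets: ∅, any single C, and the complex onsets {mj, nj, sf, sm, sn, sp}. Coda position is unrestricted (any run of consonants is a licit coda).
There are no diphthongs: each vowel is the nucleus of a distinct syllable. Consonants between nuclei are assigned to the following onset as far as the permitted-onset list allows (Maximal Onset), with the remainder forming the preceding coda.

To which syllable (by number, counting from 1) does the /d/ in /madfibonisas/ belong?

Nuclei (vowels): a, i, o, i, a → 5 syllables.
Between /a/ (V1) and /i/ (V2): /df/ splits as /d/ + /f/ (/f/ is the longest suffix that is a licit onset).
Between /i/ (V2) and /o/ (V3): /b/ → onset of the next syllable (single consonants are always licit onsets).
Between /o/ (V3) and /i/ (V4): /n/ → onset of the next syllable (single consonants are always licit onsets).
Between /i/ (V4) and /a/ (V5): just /s/ — single C goes to the following onset.
Syllabification: mad.fi.bo.ni.sas.
The /d/ is in the coda of syllable 1 (/mad/).

1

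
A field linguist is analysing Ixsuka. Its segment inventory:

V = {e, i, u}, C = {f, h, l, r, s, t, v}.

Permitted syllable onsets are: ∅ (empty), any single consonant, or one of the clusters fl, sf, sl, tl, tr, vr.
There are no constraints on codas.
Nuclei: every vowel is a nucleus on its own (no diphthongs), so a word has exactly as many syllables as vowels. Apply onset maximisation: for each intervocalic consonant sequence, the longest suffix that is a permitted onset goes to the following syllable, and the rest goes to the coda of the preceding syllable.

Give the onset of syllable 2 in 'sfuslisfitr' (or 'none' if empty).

sl

Nuclei (vowels): u, i, i → 3 syllables.
σ1/σ2 boundary: /sl/ is a licit onset in full, so it all attaches to the next syllable.
σ2/σ3 boundary: /sf/ is a licit onset in full, so it all attaches to the next syllable.
So the parse is sfu.sli.sfitr.
Syllable 2 is /sli/: onset /sl/, nucleus /i/, coda ∅.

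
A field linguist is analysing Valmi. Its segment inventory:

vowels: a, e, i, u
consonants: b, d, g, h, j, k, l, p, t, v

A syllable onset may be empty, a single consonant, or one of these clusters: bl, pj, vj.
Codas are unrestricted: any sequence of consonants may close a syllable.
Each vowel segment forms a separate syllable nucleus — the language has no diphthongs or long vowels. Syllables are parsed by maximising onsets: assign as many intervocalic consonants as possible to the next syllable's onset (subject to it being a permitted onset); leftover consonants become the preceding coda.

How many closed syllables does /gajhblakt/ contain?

Nuclei (vowels): a, a → 2 syllables.
σ1/σ2 boundary: /jhbl/; trying suffixes from longest down, /bl/ is the first permitted one, so coda /jh/ | onset /bl/.
Putting it together: gajh.blakt.
Classifying each syllable: /gajh/ (closed), /blakt/ (closed).
Closed syllables: 2.

2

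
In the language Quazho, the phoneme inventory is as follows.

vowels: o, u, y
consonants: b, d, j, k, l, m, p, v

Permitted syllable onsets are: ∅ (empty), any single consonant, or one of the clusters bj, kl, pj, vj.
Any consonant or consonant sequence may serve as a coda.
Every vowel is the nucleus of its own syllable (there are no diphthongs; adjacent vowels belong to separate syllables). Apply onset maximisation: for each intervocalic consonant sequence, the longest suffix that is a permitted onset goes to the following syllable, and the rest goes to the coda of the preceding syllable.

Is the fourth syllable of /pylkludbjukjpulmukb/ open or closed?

closed

Vowels present: y, u, u, u, u; each is a nucleus, giving 5 syllables.
/y…u/ gap (V1→V2): cluster /lkl/ — the longest permitted-onset suffix is /kl/; onset = /kl/, preceding coda = /l/.
/u…u/ gap (V2→V3): /dbj/ splits as /d/ + /bj/ (/bj/ is the longest suffix that is a licit onset).
/u…u/ gap (V3→V4): /kjp/; trying suffixes from longest down, /p/ is the first permitted one, so coda /kj/ | onset /p/.
/u…u/ gap (V4→V5): /lm/ splits as /l/ + /m/ (/m/ is the longest suffix that is a licit onset).
Syllabification: pyl.klud.bjukj.pul.mukb.
Syllable 4 is /pul/ with coda /l/, so it is closed.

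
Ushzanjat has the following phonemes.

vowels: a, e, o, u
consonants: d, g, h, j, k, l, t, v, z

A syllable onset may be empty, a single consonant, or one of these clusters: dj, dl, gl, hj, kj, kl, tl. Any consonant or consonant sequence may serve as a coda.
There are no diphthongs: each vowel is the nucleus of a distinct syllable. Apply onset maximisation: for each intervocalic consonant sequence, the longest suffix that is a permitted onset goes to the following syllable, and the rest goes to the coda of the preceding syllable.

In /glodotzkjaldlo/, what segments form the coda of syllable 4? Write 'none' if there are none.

none

Nuclei (vowels): o, o, a, o → 4 syllables.
σ1/σ2 boundary: /d/ → onset of the next syllable (single consonants are always licit onsets).
σ2/σ3 boundary: cluster /tzkj/ — the longest permitted-onset suffix is /kj/; onset = /kj/, preceding coda = /tz/.
σ3/σ4 boundary: cluster /ldl/ — the longest permitted-onset suffix is /dl/; onset = /dl/, preceding coda = /l/.
Putting it together: glo.dotz.kjal.dlo.
Syllable 4 is /dlo/: onset /dl/, nucleus /o/, coda ∅.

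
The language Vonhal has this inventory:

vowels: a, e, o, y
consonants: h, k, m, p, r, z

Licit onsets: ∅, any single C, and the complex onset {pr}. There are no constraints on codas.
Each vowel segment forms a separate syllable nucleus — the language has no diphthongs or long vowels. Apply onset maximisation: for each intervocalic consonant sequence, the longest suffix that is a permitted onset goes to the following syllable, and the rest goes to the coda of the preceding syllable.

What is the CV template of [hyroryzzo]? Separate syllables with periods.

Vowels present: y, o, y, o; each is a nucleus, giving 4 syllables.
σ1/σ2 boundary: /r/ → onset of the next syllable (single consonants are always licit onsets).
σ2/σ3 boundary: just /r/ — single C goes to the following onset.
σ3/σ4 boundary: /zz/ splits as /z/ + /z/ (/z/ is the longest suffix that is a licit onset).
So the parse is hy.ro.ryz.zo.
Mapping each syllable to C/V: /hy/ → CV, /ro/ → CV, /ryz/ → CVC, /zo/ → CV.

CV.CV.CVC.CV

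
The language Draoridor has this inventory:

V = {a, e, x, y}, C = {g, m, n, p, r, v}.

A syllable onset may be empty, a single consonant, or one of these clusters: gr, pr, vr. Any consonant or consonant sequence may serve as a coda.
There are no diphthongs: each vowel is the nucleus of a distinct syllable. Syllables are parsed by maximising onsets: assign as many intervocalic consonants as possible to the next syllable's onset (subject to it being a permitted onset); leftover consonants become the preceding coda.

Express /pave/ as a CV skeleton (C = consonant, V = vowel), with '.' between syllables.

CV.CV

The vowels are a, e — 2 nuclei, so 2 syllables.
/a…e/ gap (V1→V2): /v/ → onset of the next syllable (single consonants are always licit onsets).
Result: pa.ve.
Mapping each syllable to C/V: /pa/ → CV, /ve/ → CV.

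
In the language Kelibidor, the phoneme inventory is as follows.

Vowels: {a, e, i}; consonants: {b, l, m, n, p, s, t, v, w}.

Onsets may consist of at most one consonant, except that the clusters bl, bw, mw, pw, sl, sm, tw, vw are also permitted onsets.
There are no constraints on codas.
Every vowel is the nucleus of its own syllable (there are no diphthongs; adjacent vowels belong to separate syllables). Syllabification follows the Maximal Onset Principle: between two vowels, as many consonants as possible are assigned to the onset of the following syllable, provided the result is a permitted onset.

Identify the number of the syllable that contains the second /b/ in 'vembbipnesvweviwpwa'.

Nuclei (vowels): e, i, e, e, i, a → 6 syllables.
V1 /e/ – V2 /i/: /mbb/ splits as /mb/ + /b/ (/b/ is the longest suffix that is a licit onset).
V2 /i/ – V3 /e/: /pn/; trying suffixes from longest down, /n/ is the first permitted one, so coda /p/ | onset /n/.
V3 /e/ – V4 /e/: /svw/; trying suffixes from longest down, /vw/ is the first permitted one, so coda /s/ | onset /vw/.
V4 /e/ – V5 /i/: /v/ is a single consonant, so it becomes the next onset.
V5 /i/ – V6 /a/: cluster /wpw/ — the longest permitted-onset suffix is /pw/; onset = /pw/, preceding coda = /w/.
Result: vemb.bip.nes.vwe.viw.pwa.
The second /b/ is in the onset of syllable 2 (/bip/).

2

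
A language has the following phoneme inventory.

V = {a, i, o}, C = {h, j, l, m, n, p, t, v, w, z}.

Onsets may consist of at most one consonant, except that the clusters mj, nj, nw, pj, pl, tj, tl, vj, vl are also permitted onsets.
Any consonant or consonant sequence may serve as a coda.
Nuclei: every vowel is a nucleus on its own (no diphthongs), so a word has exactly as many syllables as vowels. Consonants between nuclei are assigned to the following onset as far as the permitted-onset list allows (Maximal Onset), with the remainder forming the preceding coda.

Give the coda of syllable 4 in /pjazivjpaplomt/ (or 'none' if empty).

mt

Vowels present: a, i, a, o; each is a nucleus, giving 4 syllables.
V1 /a/ – V2 /i/: /z/ → onset of the next syllable (single consonants are always licit onsets).
V2 /i/ – V3 /a/: /vjp/; trying suffixes from longest down, /p/ is the first permitted one, so coda /vj/ | onset /p/.
V3 /a/ – V4 /o/: /pl/ is a licit onset in full, so it all attaches to the next syllable.
Result: pja.zivj.pa.plomt.
Syllable 4 is /plomt/: onset /pl/, nucleus /o/, coda /mt/.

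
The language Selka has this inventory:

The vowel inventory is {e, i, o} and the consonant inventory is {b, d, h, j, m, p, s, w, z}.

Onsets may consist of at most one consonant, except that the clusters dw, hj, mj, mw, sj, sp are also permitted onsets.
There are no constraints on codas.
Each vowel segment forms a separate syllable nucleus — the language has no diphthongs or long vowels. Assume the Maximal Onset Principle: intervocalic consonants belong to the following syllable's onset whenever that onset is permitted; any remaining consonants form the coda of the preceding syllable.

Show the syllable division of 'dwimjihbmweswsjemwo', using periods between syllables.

Vowels present: i, i, e, e, o; each is a nucleus, giving 5 syllables.
Between /i/ (V1) and /i/ (V2): /mj/ is a licit onset in full, so it all attaches to the next syllable.
Between /i/ (V2) and /e/ (V3): cluster /hbmw/ — the longest permitted-onset suffix is /mw/; onset = /mw/, preceding coda = /hb/.
Between /e/ (V3) and /e/ (V4): /swsj/ splits as /sw/ + /sj/ (/sj/ is the longest suffix that is a licit onset).
Between /e/ (V4) and /o/ (V5): /mw/ — entire cluster is a permitted onset → onset /mw/, coda ∅.

dwi.mjihb.mwesw.sje.mwo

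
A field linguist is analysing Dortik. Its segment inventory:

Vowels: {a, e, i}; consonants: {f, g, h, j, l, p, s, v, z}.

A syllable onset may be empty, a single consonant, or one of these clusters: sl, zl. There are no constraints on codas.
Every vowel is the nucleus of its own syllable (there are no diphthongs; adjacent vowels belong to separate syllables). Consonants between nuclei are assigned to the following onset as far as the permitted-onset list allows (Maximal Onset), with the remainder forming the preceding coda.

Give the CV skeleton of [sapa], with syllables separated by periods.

The vowels are a, a — 2 nuclei, so 2 syllables.
σ1/σ2 boundary: /p/ → onset of the next syllable (single consonants are always licit onsets).
Putting it together: sa.pa.
Mapping each syllable to C/V: /sa/ → CV, /pa/ → CV.

CV.CV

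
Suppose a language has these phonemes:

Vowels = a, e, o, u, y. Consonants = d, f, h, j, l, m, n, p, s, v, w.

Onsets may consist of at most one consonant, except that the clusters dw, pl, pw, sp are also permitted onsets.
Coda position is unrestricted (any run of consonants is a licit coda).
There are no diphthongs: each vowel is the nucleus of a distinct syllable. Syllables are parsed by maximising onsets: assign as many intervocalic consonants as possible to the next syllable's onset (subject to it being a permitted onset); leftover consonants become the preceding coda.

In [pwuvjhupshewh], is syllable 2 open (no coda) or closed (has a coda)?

Vowels present: u, u, e; each is a nucleus, giving 3 syllables.
/u…u/ gap (V1→V2): cluster /vjh/ — the longest permitted-onset suffix is /h/; onset = /h/, preceding coda = /vj/.
/u…e/ gap (V2→V3): cluster /psh/ — the longest permitted-onset suffix is /h/; onset = /h/, preceding coda = /ps/.
Syllabification: pwuvj.hups.hewh.
Syllable 2 is /hups/ with coda /ps/, so it is closed.

closed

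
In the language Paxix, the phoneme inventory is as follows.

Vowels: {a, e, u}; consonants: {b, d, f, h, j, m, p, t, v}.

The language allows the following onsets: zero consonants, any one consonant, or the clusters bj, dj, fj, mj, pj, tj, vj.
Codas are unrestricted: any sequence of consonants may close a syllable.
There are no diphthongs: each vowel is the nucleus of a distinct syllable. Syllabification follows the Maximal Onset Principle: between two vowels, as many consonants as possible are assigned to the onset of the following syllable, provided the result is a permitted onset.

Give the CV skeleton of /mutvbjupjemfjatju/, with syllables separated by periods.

Vowels present: u, u, e, a, u; each is a nucleus, giving 5 syllables.
V1 /u/ – V2 /u/: cluster /tvbj/ — the longest permitted-onset suffix is /bj/; onset = /bj/, preceding coda = /tv/.
V2 /u/ – V3 /e/: /pj/ — entire cluster is a permitted onset → onset /pj/, coda ∅.
V3 /e/ – V4 /a/: cluster /mfj/ — the longest permitted-onset suffix is /fj/; onset = /fj/, preceding coda = /m/.
V4 /a/ – V5 /u/: /tj/ — entire cluster is a permitted onset → onset /tj/, coda ∅.
Syllabification: mutv.bju.pjem.fja.tju.
Mapping each syllable to C/V: /mutv/ → CVCC, /bju/ → CCV, /pjem/ → CCVC, /fja/ → CCV, /tju/ → CCV.

CVCC.CCV.CCVC.CCV.CCV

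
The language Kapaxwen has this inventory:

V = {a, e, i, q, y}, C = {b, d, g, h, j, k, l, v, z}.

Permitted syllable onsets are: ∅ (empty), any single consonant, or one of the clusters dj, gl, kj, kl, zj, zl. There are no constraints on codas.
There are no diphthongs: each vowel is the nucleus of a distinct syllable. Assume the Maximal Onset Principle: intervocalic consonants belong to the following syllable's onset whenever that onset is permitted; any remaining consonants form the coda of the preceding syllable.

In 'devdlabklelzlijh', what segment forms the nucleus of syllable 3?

Nuclei (vowels): e, a, e, i → 4 syllables.
The third nucleus (vowel 3 from the left) is /e/.

e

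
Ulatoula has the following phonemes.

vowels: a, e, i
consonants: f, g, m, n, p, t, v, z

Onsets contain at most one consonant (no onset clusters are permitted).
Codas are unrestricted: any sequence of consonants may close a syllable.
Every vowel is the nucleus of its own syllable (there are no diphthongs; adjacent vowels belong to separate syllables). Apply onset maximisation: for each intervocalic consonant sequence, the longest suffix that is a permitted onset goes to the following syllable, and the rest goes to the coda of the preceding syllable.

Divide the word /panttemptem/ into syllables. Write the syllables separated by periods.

Nuclei (vowels): a, e, e → 3 syllables.
Between /a/ (V1) and /e/ (V2): /ntt/ — longest licit onset from the right is /t/, leaving /nt/ as coda.
Between /e/ (V2) and /e/ (V3): /mpt/ — longest licit onset from the right is /t/, leaving /mp/ as coda.

pant.temp.tem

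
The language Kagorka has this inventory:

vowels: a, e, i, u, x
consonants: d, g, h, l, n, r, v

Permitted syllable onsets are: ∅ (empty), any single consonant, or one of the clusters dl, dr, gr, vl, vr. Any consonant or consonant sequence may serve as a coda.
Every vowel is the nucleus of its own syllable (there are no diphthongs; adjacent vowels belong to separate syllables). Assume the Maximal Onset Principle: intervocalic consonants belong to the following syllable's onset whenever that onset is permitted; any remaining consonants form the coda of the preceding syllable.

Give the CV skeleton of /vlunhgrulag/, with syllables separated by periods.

CCVCC.CCV.CVC

Vowels present: u, u, a; each is a nucleus, giving 3 syllables.
V1 /u/ – V2 /u/: /nhgr/; trying suffixes from longest down, /gr/ is the first permitted one, so coda /nh/ | onset /gr/.
V2 /u/ – V3 /a/: just /l/ — single C goes to the following onset.
Putting it together: vlunh.gru.lag.
Mapping each syllable to C/V: /vlunh/ → CCVCC, /gru/ → CCV, /lag/ → CVC.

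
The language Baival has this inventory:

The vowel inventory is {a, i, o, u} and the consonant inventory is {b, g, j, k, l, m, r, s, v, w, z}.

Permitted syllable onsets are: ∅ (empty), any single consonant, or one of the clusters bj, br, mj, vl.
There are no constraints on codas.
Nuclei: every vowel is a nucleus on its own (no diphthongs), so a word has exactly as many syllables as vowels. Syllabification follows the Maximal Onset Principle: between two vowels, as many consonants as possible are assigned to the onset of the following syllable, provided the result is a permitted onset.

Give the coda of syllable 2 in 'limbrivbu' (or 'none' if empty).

v

The vowels are i, i, u — 3 nuclei, so 3 syllables.
/i…i/ gap (V1→V2): cluster /mbr/ — the longest permitted-onset suffix is /br/; onset = /br/, preceding coda = /m/.
/i…u/ gap (V2→V3): /vb/ splits as /v/ + /b/ (/b/ is the longest suffix that is a licit onset).
Putting it together: lim.briv.bu.
Syllable 2 is /briv/: onset /br/, nucleus /i/, coda /v/.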